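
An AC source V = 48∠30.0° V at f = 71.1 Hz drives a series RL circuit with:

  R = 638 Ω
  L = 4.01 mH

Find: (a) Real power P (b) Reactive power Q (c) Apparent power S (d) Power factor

Step 1 — Angular frequency: ω = 2π·f = 2π·71.1 = 446.7 rad/s.
Step 2 — Component impedances:
  R: Z = R = 638 Ω
  L: Z = jωL = j·446.7·0.00401 = 0 + j1.791 Ω
Step 3 — Series combination: Z_total = R + L = 638 + j1.791 Ω = 638∠0.2° Ω.
Step 4 — Source phasor: V = 48∠30.0° V = 41.57 + j24 V.
Step 5 — Current: I = V / Z = 0.06526 + j0.03743 A = 0.07523∠29.8° A.
Step 6 — Complex power: S = V·I* = 3.611 + j0.01014 VA.
Step 7 — Real power: P = Re(S) = 3.611 W.
Step 8 — Reactive power: Q = Im(S) = 0.01014 VAR.
Step 9 — Apparent power: |S| = 3.611 VA.
Step 10 — Power factor: PF = P/|S| = 1 (lagging).

(a) P = 3.611 W  (b) Q = 0.01014 VAR  (c) S = 3.611 VA  (d) PF = 1 (lagging)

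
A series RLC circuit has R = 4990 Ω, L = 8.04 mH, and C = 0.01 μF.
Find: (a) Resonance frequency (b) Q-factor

Step 1 — Resonance condition Im(Z)=0 gives ω₀ = 1/√(LC).
Step 2 — ω₀ = 1/√(0.00804·1e-08) = 1.115e+05 rad/s.
Step 3 — f₀ = ω₀/(2π) = 1.775e+04 Hz.
Step 4 — Series Q: Q = ω₀L/R = 1.115e+05·0.00804/4990 = 0.1797.

(a) f₀ = 1.775e+04 Hz  (b) Q = 0.1797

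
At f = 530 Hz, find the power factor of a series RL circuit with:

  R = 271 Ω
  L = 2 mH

Step 1 — Angular frequency: ω = 2π·f = 2π·530 = 3330 rad/s.
Step 2 — Component impedances:
  R: Z = R = 271 Ω
  L: Z = jωL = j·3330·0.002 = 0 + j6.66 Ω
Step 3 — Series combination: Z_total = R + L = 271 + j6.66 Ω = 271.1∠1.4° Ω.
Step 4 — Power factor: PF = cos(φ) = Re(Z)/|Z| = 271/271.08 = 0.9997.
Step 5 — Type: Im(Z) = 6.66 ⇒ lagging (phase φ = 1.4°).

PF = 0.9997 (lagging, φ = 1.4°)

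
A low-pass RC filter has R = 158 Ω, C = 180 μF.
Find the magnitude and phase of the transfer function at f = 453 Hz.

Step 1 — Angular frequency: ω = 2π·453 = 2846 rad/s.
Step 2 — Transfer function: H(jω) = 1/(1 + jωRC).
Step 3 — Denominator: 1 + jωRC = 1 + j·2846·158·0.00018 = 1 + j80.95.
Step 4 — H = 0.0001526 - j0.01235.
Step 5 — Magnitude: |H| = 0.01235 (-38.2 dB); phase: φ = -89.3°.

|H| = 0.01235 (-38.2 dB), φ = -89.3°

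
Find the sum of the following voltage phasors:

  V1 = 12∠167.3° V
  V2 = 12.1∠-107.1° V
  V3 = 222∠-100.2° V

Step 1 — Convert each phasor to rectangular form:
  V1 = 12·(cos(167.3°) + j·sin(167.3°)) = -11.71 + j2.638 V
  V2 = 12.1·(cos(-107.1°) + j·sin(-107.1°)) = -3.558 - j11.57 V
  V3 = 222·(cos(-100.2°) + j·sin(-100.2°)) = -39.31 - j218.5 V
Step 2 — Sum components: V_total = -54.58 - j227.4 V.
Step 3 — Convert to polar: |V_total| = 233.9 V, ∠V_total = -103.5°.

V_total = 233.9∠-103.5° V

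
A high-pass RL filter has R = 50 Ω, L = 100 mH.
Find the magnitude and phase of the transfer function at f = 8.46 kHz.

Step 1 — Angular frequency: ω = 2π·8460 = 5.316e+04 rad/s.
Step 2 — Transfer function: H(jω) = jωL/(R + jωL).
Step 3 — Numerator jωL = j·5316; denominator R + jωL = 50 + j5316.
Step 4 — H = 0.9999 + j0.009405.
Step 5 — Magnitude: |H| = 1 (-0.0 dB); phase: φ = 0.5°.

|H| = 1 (-0.0 dB), φ = 0.5°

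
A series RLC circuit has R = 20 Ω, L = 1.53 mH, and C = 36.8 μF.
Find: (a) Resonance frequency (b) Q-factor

Step 1 — Resonance condition Im(Z)=0 gives ω₀ = 1/√(LC).
Step 2 — ω₀ = 1/√(0.00153·3.68e-05) = 4214 rad/s.
Step 3 — f₀ = ω₀/(2π) = 670.7 Hz.
Step 4 — Series Q: Q = ω₀L/R = 4214·0.00153/20 = 0.3224.

(a) f₀ = 670.7 Hz  (b) Q = 0.3224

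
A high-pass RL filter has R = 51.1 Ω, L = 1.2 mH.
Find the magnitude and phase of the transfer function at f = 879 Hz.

Step 1 — Angular frequency: ω = 2π·879 = 5523 rad/s.
Step 2 — Transfer function: H(jω) = jωL/(R + jωL).
Step 3 — Numerator jωL = j·6.628; denominator R + jωL = 51.1 + j6.628.
Step 4 — H = 0.01654 + j0.1276.
Step 5 — Magnitude: |H| = 0.1286 (-17.8 dB); phase: φ = 82.6°.

|H| = 0.1286 (-17.8 dB), φ = 82.6°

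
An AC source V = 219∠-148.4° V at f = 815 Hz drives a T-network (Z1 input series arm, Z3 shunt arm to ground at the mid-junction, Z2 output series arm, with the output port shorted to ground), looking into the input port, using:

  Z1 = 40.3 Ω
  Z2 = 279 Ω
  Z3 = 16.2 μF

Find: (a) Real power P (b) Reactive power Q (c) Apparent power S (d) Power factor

Step 1 — Angular frequency: ω = 2π·f = 2π·815 = 5121 rad/s.
Step 2 — Component impedances:
  Z1: Z = R = 40.3 Ω
  Z2: Z = R = 279 Ω
  Z3: Z = 1/(jωC) = -j/(ω·C) = 0 - j12.05 Ω
Step 3 — With the output port shorted to ground, the output series arm Z2 runs from the junction to ground; the shunt arm Z3 also runs from the junction to ground. They appear in parallel: Z3 || Z2 = 0.5199 - j12.03 Ω.
Step 4 — Series with input arm Z1: Z_in = Z1 + (Z3 || Z2) = 40.82 - j12.03 Ω = 42.56∠-16.4° Ω.
Step 5 — Source phasor: V = 219∠-148.4° V = -186.5 - j114.8 V.
Step 6 — Current: I = V / Z = -3.442 - j3.826 A = 5.146∠-132.0° A.
Step 7 — Complex power: S = V·I* = 1081 - j318.6 VA.
Step 8 — Real power: P = Re(S) = 1081 W.
Step 9 — Reactive power: Q = Im(S) = -318.6 VAR.
Step 10 — Apparent power: |S| = 1127 VA.
Step 11 — Power factor: PF = P/|S| = 0.9592 (leading).

(a) P = 1081 W  (b) Q = -318.6 VAR  (c) S = 1127 VA  (d) PF = 0.9592 (leading)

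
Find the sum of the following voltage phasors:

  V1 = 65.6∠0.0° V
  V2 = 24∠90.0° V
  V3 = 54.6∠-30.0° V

Step 1 — Convert each phasor to rectangular form:
  V1 = 65.6·(cos(0.0°) + j·sin(0.0°)) = 65.6 V
  V2 = 24·(cos(90.0°) + j·sin(90.0°)) = 0 + j24 V
  V3 = 54.6·(cos(-30.0°) + j·sin(-30.0°)) = 47.28 - j27.3 V
Step 2 — Sum components: V_total = 112.9 - j3.3 V.
Step 3 — Convert to polar: |V_total| = 112.9 V, ∠V_total = -1.7°.

V_total = 112.9∠-1.7° V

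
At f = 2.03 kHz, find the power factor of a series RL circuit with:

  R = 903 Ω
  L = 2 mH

Step 1 — Angular frequency: ω = 2π·f = 2π·2030 = 1.275e+04 rad/s.
Step 2 — Component impedances:
  R: Z = R = 903 Ω
  L: Z = jωL = j·1.275e+04·0.002 = 0 + j25.51 Ω
Step 3 — Series combination: Z_total = R + L = 903 + j25.51 Ω = 903.4∠1.6° Ω.
Step 4 — Power factor: PF = cos(φ) = Re(Z)/|Z| = 903/903.4 = 0.9996.
Step 5 — Type: Im(Z) = 25.51 ⇒ lagging (phase φ = 1.6°).

PF = 0.9996 (lagging, φ = 1.6°)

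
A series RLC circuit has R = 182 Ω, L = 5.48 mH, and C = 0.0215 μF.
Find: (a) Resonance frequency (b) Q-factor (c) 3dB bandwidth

Step 1 — Resonance: ω₀ = 1/√(LC) = 1/√(0.00548·2.15e-08) = 9.213e+04 rad/s.
Step 2 — f₀ = ω₀/(2π) = 1.466e+04 Hz.
Step 3 — Series Q: Q = ω₀L/R = 9.213e+04·0.00548/182 = 2.774.
Step 4 — Bandwidth: Δω = ω₀/Q = 3.321e+04 rad/s; BW = Δω/(2π) = 5286 Hz.

(a) f₀ = 1.466e+04 Hz  (b) Q = 2.774  (c) BW = 5286 Hz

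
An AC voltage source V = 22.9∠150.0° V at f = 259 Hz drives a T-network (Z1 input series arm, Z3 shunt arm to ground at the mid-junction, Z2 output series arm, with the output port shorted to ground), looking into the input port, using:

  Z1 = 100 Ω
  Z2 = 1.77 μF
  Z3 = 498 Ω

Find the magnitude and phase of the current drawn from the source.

Step 1 — Angular frequency: ω = 2π·f = 2π·259 = 1627 rad/s.
Step 2 — Component impedances:
  Z1: Z = R = 100 Ω
  Z2: Z = 1/(jωC) = -j/(ω·C) = 0 - j347.2 Ω
  Z3: Z = R = 498 Ω
Step 3 — With the output port shorted to ground, the output series arm Z2 runs from the junction to ground; the shunt arm Z3 also runs from the junction to ground. They appear in parallel: Z3 || Z2 = 162.9 - j233.6 Ω.
Step 4 — Series with input arm Z1: Z_in = Z1 + (Z3 || Z2) = 262.9 - j233.6 Ω = 351.7∠-41.6° Ω.
Step 5 — Source phasor: V = 22.9∠150.0° V = -19.83 + j11.45 V.
Step 6 — Ohm's law: I = V / Z_total = (-19.83 + j11.45) / (262.9 - j233.6) = -0.06378 - j0.01313 A.
Step 7 — Convert to polar: |I| = 0.06511 A, ∠I = -168.4°.

I = 0.06511∠-168.4° A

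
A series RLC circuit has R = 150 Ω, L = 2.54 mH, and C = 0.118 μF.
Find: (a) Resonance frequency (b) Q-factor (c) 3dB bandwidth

Step 1 — Resonance: ω₀ = 1/√(LC) = 1/√(0.00254·1.18e-07) = 5.776e+04 rad/s.
Step 2 — f₀ = ω₀/(2π) = 9193 Hz.
Step 3 — Series Q: Q = ω₀L/R = 5.776e+04·0.00254/150 = 0.9781.
Step 4 — Bandwidth: Δω = ω₀/Q = 5.906e+04 rad/s; BW = Δω/(2π) = 9399 Hz.

(a) f₀ = 9193 Hz  (b) Q = 0.9781  (c) BW = 9399 Hz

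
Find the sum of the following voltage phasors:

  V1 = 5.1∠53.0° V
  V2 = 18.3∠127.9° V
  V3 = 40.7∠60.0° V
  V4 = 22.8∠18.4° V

Step 1 — Convert each phasor to rectangular form:
  V1 = 5.1·(cos(53.0°) + j·sin(53.0°)) = 3.069 + j4.073 V
  V2 = 18.3·(cos(127.9°) + j·sin(127.9°)) = -11.24 + j14.44 V
  V3 = 40.7·(cos(60.0°) + j·sin(60.0°)) = 20.35 + j35.25 V
  V4 = 22.8·(cos(18.4°) + j·sin(18.4°)) = 21.63 + j7.197 V
Step 2 — Sum components: V_total = 33.81 + j60.96 V.
Step 3 — Convert to polar: |V_total| = 69.71 V, ∠V_total = 61.0°.

V_total = 69.71∠61.0° V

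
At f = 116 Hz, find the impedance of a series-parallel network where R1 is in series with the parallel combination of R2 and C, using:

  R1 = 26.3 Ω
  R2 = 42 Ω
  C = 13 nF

Step 1 — Angular frequency: ω = 2π·f = 2π·116 = 728.8 rad/s.
Step 2 — Component impedances:
  R1: Z = R = 26.3 Ω
  R2: Z = R = 42 Ω
  C: Z = 1/(jωC) = -j/(ω·C) = 0 - j1.055e+05 Ω
Step 3 — Parallel branch: R2 || C = 1/(1/R2 + 1/C) = 42 - j0.01671 Ω.
Step 4 — Series with R1: Z_total = R1 + (R2 || C) = 68.3 - j0.01671 Ω = 68.3∠-0.0° Ω.

Z = 68.3 - j0.01671 Ω = 68.3∠-0.0° Ω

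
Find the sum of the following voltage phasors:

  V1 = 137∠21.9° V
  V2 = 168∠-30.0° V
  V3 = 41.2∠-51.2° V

Step 1 — Convert each phasor to rectangular form:
  V1 = 137·(cos(21.9°) + j·sin(21.9°)) = 127.1 + j51.1 V
  V2 = 168·(cos(-30.0°) + j·sin(-30.0°)) = 145.5 - j84 V
  V3 = 41.2·(cos(-51.2°) + j·sin(-51.2°)) = 25.82 - j32.11 V
Step 2 — Sum components: V_total = 298.4 - j65.01 V.
Step 3 — Convert to polar: |V_total| = 305.4 V, ∠V_total = -12.3°.

V_total = 305.4∠-12.3° V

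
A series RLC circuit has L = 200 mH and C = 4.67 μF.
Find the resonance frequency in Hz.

Step 1 — Resonance condition Im(Z)=0 gives ω₀ = 1/√(LC).
Step 2 — ω₀ = 1/√(0.2·4.67e-06) = 1035 rad/s.
Step 3 — f₀ = ω₀/(2π) = 164.7 Hz.

f₀ = 164.7 Hz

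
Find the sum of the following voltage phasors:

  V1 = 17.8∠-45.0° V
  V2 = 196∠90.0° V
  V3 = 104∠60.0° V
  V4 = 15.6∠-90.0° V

Step 1 — Convert each phasor to rectangular form:
  V1 = 17.8·(cos(-45.0°) + j·sin(-45.0°)) = 12.59 - j12.59 V
  V2 = 196·(cos(90.0°) + j·sin(90.0°)) = 0 + j196 V
  V3 = 104·(cos(60.0°) + j·sin(60.0°)) = 52 + j90.07 V
  V4 = 15.6·(cos(-90.0°) + j·sin(-90.0°)) = 0 - j15.6 V
Step 2 — Sum components: V_total = 64.59 + j257.9 V.
Step 3 — Convert to polar: |V_total| = 265.8 V, ∠V_total = 75.9°.

V_total = 265.8∠75.9° V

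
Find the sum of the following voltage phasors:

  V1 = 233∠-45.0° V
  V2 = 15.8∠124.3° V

Step 1 — Convert each phasor to rectangular form:
  V1 = 233·(cos(-45.0°) + j·sin(-45.0°)) = 164.8 - j164.8 V
  V2 = 15.8·(cos(124.3°) + j·sin(124.3°)) = -8.904 + j13.05 V
Step 2 — Sum components: V_total = 155.9 - j151.7 V.
Step 3 — Convert to polar: |V_total| = 217.5 V, ∠V_total = -44.2°.

V_total = 217.5∠-44.2° V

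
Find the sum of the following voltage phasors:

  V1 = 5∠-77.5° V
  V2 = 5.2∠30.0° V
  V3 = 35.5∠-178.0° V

Step 1 — Convert each phasor to rectangular form:
  V1 = 5·(cos(-77.5°) + j·sin(-77.5°)) = 1.082 - j4.881 V
  V2 = 5.2·(cos(30.0°) + j·sin(30.0°)) = 4.503 + j2.6 V
  V3 = 35.5·(cos(-178.0°) + j·sin(-178.0°)) = -35.48 - j1.239 V
Step 2 — Sum components: V_total = -29.89 - j3.52 V.
Step 3 — Convert to polar: |V_total| = 30.1 V, ∠V_total = -173.3°.

V_total = 30.1∠-173.3° V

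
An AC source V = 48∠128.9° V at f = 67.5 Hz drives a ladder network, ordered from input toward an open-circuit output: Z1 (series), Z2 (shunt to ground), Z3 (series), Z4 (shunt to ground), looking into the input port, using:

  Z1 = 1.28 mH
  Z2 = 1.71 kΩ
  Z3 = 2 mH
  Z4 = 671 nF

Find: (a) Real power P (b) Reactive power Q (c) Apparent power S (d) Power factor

Step 1 — Angular frequency: ω = 2π·f = 2π·67.5 = 424.1 rad/s.
Step 2 — Component impedances:
  Z1: Z = jωL = j·424.1·0.00128 = 0 + j0.5429 Ω
  Z2: Z = R = 1710 Ω
  Z3: Z = jωL = j·424.1·0.002 = 0 + j0.8482 Ω
  Z4: Z = 1/(jωC) = -j/(ω·C) = 0 - j3514 Ω
Step 3 — Ladder network (open output): work backward from the far end, alternating series and parallel combinations. Z_in = 1382 - j672.4 Ω = 1537∠-25.9° Ω.
Step 4 — Source phasor: V = 48∠128.9° V = -30.14 + j37.36 V.
Step 5 — Current: I = V / Z = -0.02826 + j0.01328 A = 0.03122∠154.8° A.
Step 6 — Complex power: S = V·I* = 1.348 - j0.6555 VA.
Step 7 — Real power: P = Re(S) = 1.348 W.
Step 8 — Reactive power: Q = Im(S) = -0.6555 VAR.
Step 9 — Apparent power: |S| = 1.499 VA.
Step 10 — Power factor: PF = P/|S| = 0.8993 (leading).

(a) P = 1.348 W  (b) Q = -0.6555 VAR  (c) S = 1.499 VA  (d) PF = 0.8993 (leading)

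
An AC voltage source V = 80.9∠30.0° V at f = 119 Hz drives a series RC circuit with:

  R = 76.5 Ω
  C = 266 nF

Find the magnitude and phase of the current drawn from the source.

Step 1 — Angular frequency: ω = 2π·f = 2π·119 = 747.7 rad/s.
Step 2 — Component impedances:
  R: Z = R = 76.5 Ω
  C: Z = 1/(jωC) = -j/(ω·C) = 0 - j5028 Ω
Step 3 — Series combination: Z_total = R + C = 76.5 - j5028 Ω = 5029∠-89.1° Ω.
Step 4 — Source phasor: V = 80.9∠30.0° V = 70.06 + j40.45 V.
Step 5 — Ohm's law: I = V / Z_total = (70.06 + j40.45) / (76.5 - j5028) = -0.007831 + j0.01405 A.
Step 6 — Convert to polar: |I| = 0.01609 A, ∠I = 119.1°.

I = 0.01609∠119.1° A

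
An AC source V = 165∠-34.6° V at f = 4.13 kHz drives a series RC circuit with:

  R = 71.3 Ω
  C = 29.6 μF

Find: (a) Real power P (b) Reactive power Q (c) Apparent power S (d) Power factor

Step 1 — Angular frequency: ω = 2π·f = 2π·4130 = 2.595e+04 rad/s.
Step 2 — Component impedances:
  R: Z = R = 71.3 Ω
  C: Z = 1/(jωC) = -j/(ω·C) = 0 - j1.302 Ω
Step 3 — Series combination: Z_total = R + C = 71.3 - j1.302 Ω = 71.31∠-1.0° Ω.
Step 4 — Source phasor: V = 165∠-34.6° V = 135.8 - j93.69 V.
Step 5 — Current: I = V / Z = 1.928 - j1.279 A = 2.314∠-33.6° A.
Step 6 — Complex power: S = V·I* = 381.7 - j6.97 VA.
Step 7 — Real power: P = Re(S) = 381.7 W.
Step 8 — Reactive power: Q = Im(S) = -6.97 VAR.
Step 9 — Apparent power: |S| = 381.8 VA.
Step 10 — Power factor: PF = P/|S| = 0.9998 (leading).

(a) P = 381.7 W  (b) Q = -6.97 VAR  (c) S = 381.8 VA  (d) PF = 0.9998 (leading)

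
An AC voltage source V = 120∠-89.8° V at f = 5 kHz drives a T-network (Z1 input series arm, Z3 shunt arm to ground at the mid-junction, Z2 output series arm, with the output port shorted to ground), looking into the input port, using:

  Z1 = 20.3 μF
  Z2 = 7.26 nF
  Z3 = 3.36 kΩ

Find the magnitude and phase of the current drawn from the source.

Step 1 — Angular frequency: ω = 2π·f = 2π·5000 = 3.142e+04 rad/s.
Step 2 — Component impedances:
  Z1: Z = 1/(jωC) = -j/(ω·C) = 0 - j1.568 Ω
  Z2: Z = 1/(jωC) = -j/(ω·C) = 0 - j4384 Ω
  Z3: Z = R = 3360 Ω
Step 3 — With the output port shorted to ground, the output series arm Z2 runs from the junction to ground; the shunt arm Z3 also runs from the junction to ground. They appear in parallel: Z3 || Z2 = 2117 - j1622 Ω.
Step 4 — Series with input arm Z1: Z_in = Z1 + (Z3 || Z2) = 2117 - j1624 Ω = 2668∠-37.5° Ω.
Step 5 — Source phasor: V = 120∠-89.8° V = 0.4189 - j120 V.
Step 6 — Ohm's law: I = V / Z_total = (0.4189 - j120) / (2117 - j1624) = 0.0275 - j0.03559 A.
Step 7 — Convert to polar: |I| = 0.04498 A, ∠I = -52.3°.

I = 0.04498∠-52.3° A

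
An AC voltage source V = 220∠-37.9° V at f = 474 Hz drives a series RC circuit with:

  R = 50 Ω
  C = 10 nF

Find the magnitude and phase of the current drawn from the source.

Step 1 — Angular frequency: ω = 2π·f = 2π·474 = 2978 rad/s.
Step 2 — Component impedances:
  R: Z = R = 50 Ω
  C: Z = 1/(jωC) = -j/(ω·C) = 0 - j3.358e+04 Ω
Step 3 — Series combination: Z_total = R + C = 50 - j3.358e+04 Ω = 3.358e+04∠-89.9° Ω.
Step 4 — Source phasor: V = 220∠-37.9° V = 173.6 - j135.1 V.
Step 5 — Ohm's law: I = V / Z_total = (173.6 - j135.1) / (50 - j3.358e+04) = 0.004033 + j0.005164 A.
Step 6 — Convert to polar: |I| = 0.006552 A, ∠I = 52.0°.

I = 0.006552∠52.0° A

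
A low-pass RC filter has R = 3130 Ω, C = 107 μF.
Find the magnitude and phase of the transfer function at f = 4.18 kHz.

Step 1 — Angular frequency: ω = 2π·4180 = 2.626e+04 rad/s.
Step 2 — Transfer function: H(jω) = 1/(1 + jωRC).
Step 3 — Denominator: 1 + jωRC = 1 + j·2.626e+04·3130·0.000107 = 1 + j8796.
Step 4 — H = 1.293e-08 - j0.0001137.
Step 5 — Magnitude: |H| = 0.0001137 (-78.9 dB); phase: φ = -90.0°.

|H| = 0.0001137 (-78.9 dB), φ = -90.0°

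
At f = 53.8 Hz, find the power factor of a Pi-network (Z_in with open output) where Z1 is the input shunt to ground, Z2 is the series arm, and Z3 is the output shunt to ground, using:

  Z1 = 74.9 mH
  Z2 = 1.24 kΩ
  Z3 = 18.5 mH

Step 1 — Angular frequency: ω = 2π·f = 2π·53.8 = 338 rad/s.
Step 2 — Component impedances:
  Z1: Z = jωL = j·338·0.0749 = 0 + j25.32 Ω
  Z2: Z = R = 1240 Ω
  Z3: Z = jωL = j·338·0.0185 = 0 + j6.254 Ω
Step 3 — With open output, the series arm Z2 and the output shunt Z3 appear in series to ground: Z2 + Z3 = 1240 + j6.254 Ω.
Step 4 — Parallel with input shunt Z1: Z_in = Z1 || (Z2 + Z3) = 0.5166 + j25.31 Ω = 25.31∠88.8° Ω.
Step 5 — Power factor: PF = cos(φ) = Re(Z)/|Z| = 0.5166/25.31 = 0.02041.
Step 6 — Type: Im(Z) = 25.31 ⇒ lagging (phase φ = 88.8°).

PF = 0.02041 (lagging, φ = 88.8°)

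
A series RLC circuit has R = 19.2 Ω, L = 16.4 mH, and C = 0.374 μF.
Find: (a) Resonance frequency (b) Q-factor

Step 1 — Resonance condition Im(Z)=0 gives ω₀ = 1/√(LC).
Step 2 — ω₀ = 1/√(0.0164·3.74e-07) = 1.277e+04 rad/s.
Step 3 — f₀ = ω₀/(2π) = 2032 Hz.
Step 4 — Series Q: Q = ω₀L/R = 1.277e+04·0.0164/19.2 = 10.91.

(a) f₀ = 2032 Hz  (b) Q = 10.91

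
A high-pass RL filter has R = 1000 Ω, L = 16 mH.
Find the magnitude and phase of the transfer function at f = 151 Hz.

Step 1 — Angular frequency: ω = 2π·151 = 948.8 rad/s.
Step 2 — Transfer function: H(jω) = jωL/(R + jωL).
Step 3 — Numerator jωL = j·15.18; denominator R + jωL = 1000 + j15.18.
Step 4 — H = 0.0002304 + j0.01518.
Step 5 — Magnitude: |H| = 0.01518 (-36.4 dB); phase: φ = 89.1°.

|H| = 0.01518 (-36.4 dB), φ = 89.1°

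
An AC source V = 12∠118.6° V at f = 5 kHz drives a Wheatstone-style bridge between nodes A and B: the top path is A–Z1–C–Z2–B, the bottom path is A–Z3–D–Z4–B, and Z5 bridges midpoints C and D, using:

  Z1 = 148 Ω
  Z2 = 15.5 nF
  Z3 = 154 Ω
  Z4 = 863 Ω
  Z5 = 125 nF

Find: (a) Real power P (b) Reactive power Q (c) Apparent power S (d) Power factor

Step 1 — Angular frequency: ω = 2π·f = 2π·5000 = 3.142e+04 rad/s.
Step 2 — Component impedances:
  Z1: Z = R = 148 Ω
  Z2: Z = 1/(jωC) = -j/(ω·C) = 0 - j2054 Ω
  Z3: Z = R = 154 Ω
  Z4: Z = R = 863 Ω
  Z5: Z = 1/(jωC) = -j/(ω·C) = 0 - j254.6 Ω
Step 3 — Bridge requires nodal analysis (the Z5 bridge couples midpoints C and D, so the two paths cannot be reduced to a simple series/parallel combination). Setting node B to ground and injecting 1 A at node A, the 3-node admittance system at A, C, D solves to V_A = Z_AB = 773.2 - j337.4 Ω = 843.6∠-23.6° Ω.
Step 4 — Source phasor: V = 12∠118.6° V = -5.744 + j10.54 V.
Step 5 — Current: I = V / Z = -0.01124 + j0.008723 A = 0.01423∠142.2° A.
Step 6 — Complex power: S = V·I* = 0.1565 - j0.06828 VA.
Step 7 — Real power: P = Re(S) = 0.1565 W.
Step 8 — Reactive power: Q = Im(S) = -0.06828 VAR.
Step 9 — Apparent power: |S| = 0.1707 VA.
Step 10 — Power factor: PF = P/|S| = 0.9165 (leading).

(a) P = 0.1565 W  (b) Q = -0.06828 VAR  (c) S = 0.1707 VA  (d) PF = 0.9165 (leading)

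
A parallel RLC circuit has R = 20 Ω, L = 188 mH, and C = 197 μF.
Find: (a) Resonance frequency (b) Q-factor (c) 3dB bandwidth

Step 1 — Resonance: ω₀ = 1/√(LC) = 1/√(0.188·0.000197) = 164.3 rad/s.
Step 2 — f₀ = ω₀/(2π) = 26.15 Hz.
Step 3 — Parallel Q: Q = R/(ω₀L) = 20/(164.3·0.188) = 0.6474.
Step 4 — Bandwidth: Δω = ω₀/Q = 253.8 rad/s; BW = Δω/(2π) = 40.39 Hz.

(a) f₀ = 26.15 Hz  (b) Q = 0.6474  (c) BW = 40.39 Hz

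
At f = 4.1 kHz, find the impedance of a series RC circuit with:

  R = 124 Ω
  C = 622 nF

Step 1 — Angular frequency: ω = 2π·f = 2π·4100 = 2.576e+04 rad/s.
Step 2 — Component impedances:
  R: Z = R = 124 Ω
  C: Z = 1/(jωC) = -j/(ω·C) = 0 - j62.41 Ω
Step 3 — Series combination: Z_total = R + C = 124 - j62.41 Ω = 138.8∠-26.7° Ω.

Z = 124 - j62.41 Ω = 138.8∠-26.7° Ω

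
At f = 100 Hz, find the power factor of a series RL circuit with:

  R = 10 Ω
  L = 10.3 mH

Step 1 — Angular frequency: ω = 2π·f = 2π·100 = 628.3 rad/s.
Step 2 — Component impedances:
  R: Z = R = 10 Ω
  L: Z = jωL = j·628.3·0.0103 = 0 + j6.472 Ω
Step 3 — Series combination: Z_total = R + L = 10 + j6.472 Ω = 11.91∠32.9° Ω.
Step 4 — Power factor: PF = cos(φ) = Re(Z)/|Z| = 10/11.9115 = 0.8395.
Step 5 — Type: Im(Z) = 6.472 ⇒ lagging (phase φ = 32.9°).

PF = 0.8395 (lagging, φ = 32.9°)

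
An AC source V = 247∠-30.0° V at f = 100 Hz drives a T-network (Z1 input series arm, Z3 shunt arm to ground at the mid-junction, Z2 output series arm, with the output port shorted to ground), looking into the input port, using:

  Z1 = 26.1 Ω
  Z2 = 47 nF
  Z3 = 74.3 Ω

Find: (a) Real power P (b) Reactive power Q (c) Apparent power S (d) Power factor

Step 1 — Angular frequency: ω = 2π·f = 2π·100 = 628.3 rad/s.
Step 2 — Component impedances:
  Z1: Z = R = 26.1 Ω
  Z2: Z = 1/(jωC) = -j/(ω·C) = 0 - j3.386e+04 Ω
  Z3: Z = R = 74.3 Ω
Step 3 — With the output port shorted to ground, the output series arm Z2 runs from the junction to ground; the shunt arm Z3 also runs from the junction to ground. They appear in parallel: Z3 || Z2 = 74.3 - j0.163 Ω.
Step 4 — Series with input arm Z1: Z_in = Z1 + (Z3 || Z2) = 100.4 - j0.163 Ω = 100.4∠-0.1° Ω.
Step 5 — Source phasor: V = 247∠-30.0° V = 213.9 - j123.5 V.
Step 6 — Current: I = V / Z = 2.133 - j1.227 A = 2.46∠-29.9° A.
Step 7 — Complex power: S = V·I* = 607.7 - j0.9867 VA.
Step 8 — Real power: P = Re(S) = 607.7 W.
Step 9 — Reactive power: Q = Im(S) = -0.9867 VAR.
Step 10 — Apparent power: |S| = 607.7 VA.
Step 11 — Power factor: PF = P/|S| = 1 (leading).

(a) P = 607.7 W  (b) Q = -0.9867 VAR  (c) S = 607.7 VA  (d) PF = 1 (leading)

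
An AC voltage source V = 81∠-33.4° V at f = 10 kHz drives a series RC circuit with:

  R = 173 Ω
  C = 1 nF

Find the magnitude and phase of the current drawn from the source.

Step 1 — Angular frequency: ω = 2π·f = 2π·1e+04 = 6.283e+04 rad/s.
Step 2 — Component impedances:
  R: Z = R = 173 Ω
  C: Z = 1/(jωC) = -j/(ω·C) = 0 - j1.592e+04 Ω
Step 3 — Series combination: Z_total = R + C = 173 - j1.592e+04 Ω = 1.592e+04∠-89.4° Ω.
Step 4 — Source phasor: V = 81∠-33.4° V = 67.62 - j44.59 V.
Step 5 — Ohm's law: I = V / Z_total = (67.62 - j44.59) / (173 - j1.592e+04) = 0.002847 + j0.004218 A.
Step 6 — Convert to polar: |I| = 0.005089 A, ∠I = 56.0°.

I = 0.005089∠56.0° A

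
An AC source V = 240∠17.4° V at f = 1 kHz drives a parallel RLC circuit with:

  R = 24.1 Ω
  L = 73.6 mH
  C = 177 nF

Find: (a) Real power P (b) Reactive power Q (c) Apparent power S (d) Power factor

Step 1 — Angular frequency: ω = 2π·f = 2π·1000 = 6283 rad/s.
Step 2 — Component impedances:
  R: Z = R = 24.1 Ω
  L: Z = jωL = j·6283·0.0736 = 0 + j462.4 Ω
  C: Z = 1/(jωC) = -j/(ω·C) = 0 - j899.2 Ω
Step 3 — Parallel combination: 1/Z_total = 1/R + 1/L + 1/C; Z_total = 24.08 + j0.6096 Ω = 24.09∠1.4° Ω.
Step 4 — Source phasor: V = 240∠17.4° V = 229 + j71.77 V.
Step 5 — Current: I = V / Z = 9.578 + j2.737 A = 9.962∠16.0° A.
Step 6 — Complex power: S = V·I* = 2390 + j60.5 VA.
Step 7 — Real power: P = Re(S) = 2390 W.
Step 8 — Reactive power: Q = Im(S) = 60.5 VAR.
Step 9 — Apparent power: |S| = 2391 VA.
Step 10 — Power factor: PF = P/|S| = 0.9997 (lagging).

(a) P = 2390 W  (b) Q = 60.5 VAR  (c) S = 2391 VA  (d) PF = 0.9997 (lagging)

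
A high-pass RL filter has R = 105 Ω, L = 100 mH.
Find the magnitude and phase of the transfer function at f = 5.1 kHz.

Step 1 — Angular frequency: ω = 2π·5100 = 3.204e+04 rad/s.
Step 2 — Transfer function: H(jω) = jωL/(R + jωL).
Step 3 — Numerator jωL = j·3204; denominator R + jωL = 105 + j3204.
Step 4 — H = 0.9989 + j0.03273.
Step 5 — Magnitude: |H| = 0.9995 (-0.0 dB); phase: φ = 1.9°.

|H| = 0.9995 (-0.0 dB), φ = 1.9°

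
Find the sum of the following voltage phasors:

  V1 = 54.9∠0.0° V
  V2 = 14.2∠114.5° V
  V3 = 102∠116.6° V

Step 1 — Convert each phasor to rectangular form:
  V1 = 54.9·(cos(0.0°) + j·sin(0.0°)) = 54.9 V
  V2 = 14.2·(cos(114.5°) + j·sin(114.5°)) = -5.889 + j12.92 V
  V3 = 102·(cos(116.6°) + j·sin(116.6°)) = -45.67 + j91.2 V
Step 2 — Sum components: V_total = 3.34 + j104.1 V.
Step 3 — Convert to polar: |V_total| = 104.2 V, ∠V_total = 88.2°.

V_total = 104.2∠88.2° V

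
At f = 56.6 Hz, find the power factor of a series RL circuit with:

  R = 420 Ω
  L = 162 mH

Step 1 — Angular frequency: ω = 2π·f = 2π·56.6 = 355.6 rad/s.
Step 2 — Component impedances:
  R: Z = R = 420 Ω
  L: Z = jωL = j·355.6·0.162 = 0 + j57.61 Ω
Step 3 — Series combination: Z_total = R + L = 420 + j57.61 Ω = 423.9∠7.8° Ω.
Step 4 — Power factor: PF = cos(φ) = Re(Z)/|Z| = 420/423.93 = 0.9907.
Step 5 — Type: Im(Z) = 57.61 ⇒ lagging (phase φ = 7.8°).

PF = 0.9907 (lagging, φ = 7.8°)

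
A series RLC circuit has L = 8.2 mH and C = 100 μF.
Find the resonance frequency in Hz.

Step 1 — Resonance condition Im(Z)=0 gives ω₀ = 1/√(LC).
Step 2 — ω₀ = 1/√(0.0082·0.0001) = 1104 rad/s.
Step 3 — f₀ = ω₀/(2π) = 175.8 Hz.

f₀ = 175.8 Hz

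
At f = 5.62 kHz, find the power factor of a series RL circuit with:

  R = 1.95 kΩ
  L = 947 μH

Step 1 — Angular frequency: ω = 2π·f = 2π·5620 = 3.531e+04 rad/s.
Step 2 — Component impedances:
  R: Z = R = 1950 Ω
  L: Z = jωL = j·3.531e+04·0.000947 = 0 + j33.44 Ω
Step 3 — Series combination: Z_total = R + L = 1950 + j33.44 Ω = 1950∠1.0° Ω.
Step 4 — Power factor: PF = cos(φ) = Re(Z)/|Z| = 1950/1950.29 = 0.9999.
Step 5 — Type: Im(Z) = 33.44 ⇒ lagging (phase φ = 1.0°).

PF = 0.9999 (lagging, φ = 1.0°)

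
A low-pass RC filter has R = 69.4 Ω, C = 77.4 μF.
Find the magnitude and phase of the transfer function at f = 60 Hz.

Step 1 — Angular frequency: ω = 2π·60 = 377 rad/s.
Step 2 — Transfer function: H(jω) = 1/(1 + jωRC).
Step 3 — Denominator: 1 + jωRC = 1 + j·377·69.4·7.74e-05 = 1 + j2.025.
Step 4 — H = 0.196 - j0.397.
Step 5 — Magnitude: |H| = 0.4428 (-7.1 dB); phase: φ = -63.7°.

|H| = 0.4428 (-7.1 dB), φ = -63.7°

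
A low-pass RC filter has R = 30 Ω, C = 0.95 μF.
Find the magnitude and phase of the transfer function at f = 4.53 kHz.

Step 1 — Angular frequency: ω = 2π·4530 = 2.846e+04 rad/s.
Step 2 — Transfer function: H(jω) = 1/(1 + jωRC).
Step 3 — Denominator: 1 + jωRC = 1 + j·2.846e+04·30·9.5e-07 = 1 + j0.8112.
Step 4 — H = 0.6031 - j0.4892.
Step 5 — Magnitude: |H| = 0.7766 (-2.2 dB); phase: φ = -39.0°.

|H| = 0.7766 (-2.2 dB), φ = -39.0°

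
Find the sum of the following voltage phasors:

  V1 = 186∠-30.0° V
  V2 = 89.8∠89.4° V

Step 1 — Convert each phasor to rectangular form:
  V1 = 186·(cos(-30.0°) + j·sin(-30.0°)) = 161.1 - j93 V
  V2 = 89.8·(cos(89.4°) + j·sin(89.4°)) = 0.9404 + j89.8 V
Step 2 — Sum components: V_total = 162 - j3.205 V.
Step 3 — Convert to polar: |V_total| = 162.1 V, ∠V_total = -1.1°.

V_total = 162.1∠-1.1° V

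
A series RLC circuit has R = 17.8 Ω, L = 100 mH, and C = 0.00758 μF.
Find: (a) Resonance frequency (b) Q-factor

Step 1 — Resonance condition Im(Z)=0 gives ω₀ = 1/√(LC).
Step 2 — ω₀ = 1/√(0.1·7.58e-09) = 3.632e+04 rad/s.
Step 3 — f₀ = ω₀/(2π) = 5781 Hz.
Step 4 — Series Q: Q = ω₀L/R = 3.632e+04·0.1/17.8 = 204.1.

(a) f₀ = 5781 Hz  (b) Q = 204.1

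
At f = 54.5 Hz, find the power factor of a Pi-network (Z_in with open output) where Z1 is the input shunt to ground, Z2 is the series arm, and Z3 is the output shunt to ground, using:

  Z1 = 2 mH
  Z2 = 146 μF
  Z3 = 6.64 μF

Step 1 — Angular frequency: ω = 2π·f = 2π·54.5 = 342.4 rad/s.
Step 2 — Component impedances:
  Z1: Z = jωL = j·342.4·0.002 = 0 + j0.6849 Ω
  Z2: Z = 1/(jωC) = -j/(ω·C) = 0 - j20 Ω
  Z3: Z = 1/(jωC) = -j/(ω·C) = 0 - j439.8 Ω
Step 3 — With open output, the series arm Z2 and the output shunt Z3 appear in series to ground: Z2 + Z3 = 0 - j459.8 Ω.
Step 4 — Parallel with input shunt Z1: Z_in = Z1 || (Z2 + Z3) = 0 + j0.6859 Ω = 0.6859∠90.0° Ω.
Step 5 — Power factor: PF = cos(φ) = Re(Z)/|Z| = -0/0.6859 = -0.
Step 6 — Type: Im(Z) = 0.6859 ⇒ lagging (phase φ = 90.0°).

PF = -0 (lagging, φ = 90.0°)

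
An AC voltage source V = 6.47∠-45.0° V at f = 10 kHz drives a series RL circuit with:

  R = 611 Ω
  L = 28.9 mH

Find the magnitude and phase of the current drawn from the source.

Step 1 — Angular frequency: ω = 2π·f = 2π·1e+04 = 6.283e+04 rad/s.
Step 2 — Component impedances:
  R: Z = R = 611 Ω
  L: Z = jωL = j·6.283e+04·0.0289 = 0 + j1816 Ω
Step 3 — Series combination: Z_total = R + L = 611 + j1816 Ω = 1916∠71.4° Ω.
Step 4 — Source phasor: V = 6.47∠-45.0° V = 4.575 - j4.575 V.
Step 5 — Ohm's law: I = V / Z_total = (4.575 - j4.575) / (611 + j1816) = -0.001502 - j0.003025 A.
Step 6 — Convert to polar: |I| = 0.003377 A, ∠I = -116.4°.

I = 0.003377∠-116.4° A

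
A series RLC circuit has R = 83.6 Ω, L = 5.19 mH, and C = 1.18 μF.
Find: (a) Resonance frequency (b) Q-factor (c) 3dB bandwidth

Step 1 — Resonance condition Im(Z)=0 gives ω₀ = 1/√(LC).
Step 2 — ω₀ = 1/√(0.00519·1.18e-06) = 1.278e+04 rad/s.
Step 3 — f₀ = ω₀/(2π) = 2034 Hz.
Step 4 — Series Q: Q = ω₀L/R = 1.278e+04·0.00519/83.6 = 0.7933.
Step 5 — 3dB bandwidth: Δω = ω₀/Q = 1.611e+04 rad/s; BW = Δω/(2π) = 2564 Hz.

(a) f₀ = 2034 Hz  (b) Q = 0.7933  (c) BW = 2564 Hz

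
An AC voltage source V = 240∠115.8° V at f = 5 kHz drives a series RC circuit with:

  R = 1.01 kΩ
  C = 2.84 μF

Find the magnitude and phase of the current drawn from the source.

Step 1 — Angular frequency: ω = 2π·f = 2π·5000 = 3.142e+04 rad/s.
Step 2 — Component impedances:
  R: Z = R = 1010 Ω
  C: Z = 1/(jωC) = -j/(ω·C) = 0 - j11.21 Ω
Step 3 — Series combination: Z_total = R + C = 1010 - j11.21 Ω = 1010∠-0.6° Ω.
Step 4 — Source phasor: V = 240∠115.8° V = -104.5 + j216.1 V.
Step 5 — Ohm's law: I = V / Z_total = (-104.5 + j216.1) / (1010 - j11.21) = -0.1058 + j0.2128 A.
Step 6 — Convert to polar: |I| = 0.2376 A, ∠I = 116.4°.

I = 0.2376∠116.4° A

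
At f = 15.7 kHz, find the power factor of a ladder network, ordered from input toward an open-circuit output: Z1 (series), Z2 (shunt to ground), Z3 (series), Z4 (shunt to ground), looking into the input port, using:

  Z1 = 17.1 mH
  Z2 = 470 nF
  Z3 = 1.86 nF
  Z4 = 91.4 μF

Step 1 — Angular frequency: ω = 2π·f = 2π·1.57e+04 = 9.865e+04 rad/s.
Step 2 — Component impedances:
  Z1: Z = jωL = j·9.865e+04·0.0171 = 0 + j1687 Ω
  Z2: Z = 1/(jωC) = -j/(ω·C) = 0 - j21.57 Ω
  Z3: Z = 1/(jωC) = -j/(ω·C) = 0 - j5450 Ω
  Z4: Z = 1/(jωC) = -j/(ω·C) = 0 - j0.1109 Ω
Step 3 — Ladder network (open output): work backward from the far end, alternating series and parallel combinations. Z_in = 0 + j1665 Ω = 1665∠90.0° Ω.
Step 4 — Power factor: PF = cos(φ) = Re(Z)/|Z| = 0/1665 = 0.
Step 5 — Type: Im(Z) = 1665 ⇒ lagging (phase φ = 90.0°).

PF = 0 (lagging, φ = 90.0°)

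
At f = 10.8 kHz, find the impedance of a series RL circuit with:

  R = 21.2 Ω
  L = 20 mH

Step 1 — Angular frequency: ω = 2π·f = 2π·1.08e+04 = 6.786e+04 rad/s.
Step 2 — Component impedances:
  R: Z = R = 21.2 Ω
  L: Z = jωL = j·6.786e+04·0.02 = 0 + j1357 Ω
Step 3 — Series combination: Z_total = R + L = 21.2 + j1357 Ω = 1357∠89.1° Ω.

Z = 21.2 + j1357 Ω = 1357∠89.1° Ω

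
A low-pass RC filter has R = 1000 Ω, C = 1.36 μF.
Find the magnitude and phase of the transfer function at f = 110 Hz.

Step 1 — Angular frequency: ω = 2π·110 = 691.2 rad/s.
Step 2 — Transfer function: H(jω) = 1/(1 + jωRC).
Step 3 — Denominator: 1 + jωRC = 1 + j·691.2·1000·1.36e-06 = 1 + j0.94.
Step 4 — H = 0.5309 - j0.499.
Step 5 — Magnitude: |H| = 0.7286 (-2.7 dB); phase: φ = -43.2°.

|H| = 0.7286 (-2.7 dB), φ = -43.2°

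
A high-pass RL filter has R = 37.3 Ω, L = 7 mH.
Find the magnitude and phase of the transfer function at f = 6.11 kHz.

Step 1 — Angular frequency: ω = 2π·6110 = 3.839e+04 rad/s.
Step 2 — Transfer function: H(jω) = jωL/(R + jωL).
Step 3 — Numerator jωL = j·268.7; denominator R + jωL = 37.3 + j268.7.
Step 4 — H = 0.9811 + j0.1362.
Step 5 — Magnitude: |H| = 0.9905 (-0.1 dB); phase: φ = 7.9°.

|H| = 0.9905 (-0.1 dB), φ = 7.9°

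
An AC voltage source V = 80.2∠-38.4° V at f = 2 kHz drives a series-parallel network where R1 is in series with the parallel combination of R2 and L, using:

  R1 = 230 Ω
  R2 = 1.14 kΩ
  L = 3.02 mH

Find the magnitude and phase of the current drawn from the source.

Step 1 — Angular frequency: ω = 2π·f = 2π·2000 = 1.257e+04 rad/s.
Step 2 — Component impedances:
  R1: Z = R = 230 Ω
  R2: Z = R = 1140 Ω
  L: Z = jωL = j·1.257e+04·0.00302 = 0 + j37.95 Ω
Step 3 — Parallel branch: R2 || L = 1/(1/R2 + 1/L) = 1.262 + j37.91 Ω.
Step 4 — Series with R1: Z_total = R1 + (R2 || L) = 231.3 + j37.91 Ω = 234.3∠9.3° Ω.
Step 5 — Source phasor: V = 80.2∠-38.4° V = 62.85 - j49.82 V.
Step 6 — Ohm's law: I = V / Z_total = (62.85 - j49.82) / (231.3 + j37.91) = 0.2303 - j0.2532 A.
Step 7 — Convert to polar: |I| = 0.3422 A, ∠I = -47.7°.

I = 0.3422∠-47.7° A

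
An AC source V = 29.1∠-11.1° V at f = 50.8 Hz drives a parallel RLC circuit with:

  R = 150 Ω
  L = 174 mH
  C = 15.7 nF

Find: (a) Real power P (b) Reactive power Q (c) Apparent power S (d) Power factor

Step 1 — Angular frequency: ω = 2π·f = 2π·50.8 = 319.2 rad/s.
Step 2 — Component impedances:
  R: Z = R = 150 Ω
  L: Z = jωL = j·319.2·0.174 = 0 + j55.54 Ω
  C: Z = 1/(jωC) = -j/(ω·C) = 0 - j1.996e+05 Ω
Step 3 — Parallel combination: 1/Z_total = 1/R + 1/L + 1/C; Z_total = 18.09 + j48.85 Ω = 52.1∠69.7° Ω.
Step 4 — Source phasor: V = 29.1∠-11.1° V = 28.56 - j5.602 V.
Step 5 — Current: I = V / Z = 0.08952 - j0.5514 A = 0.5586∠-80.8° A.
Step 6 — Complex power: S = V·I* = 5.645 + j15.24 VA.
Step 7 — Real power: P = Re(S) = 5.645 W.
Step 8 — Reactive power: Q = Im(S) = 15.24 VAR.
Step 9 — Apparent power: |S| = 16.25 VA.
Step 10 — Power factor: PF = P/|S| = 0.3473 (lagging).

(a) P = 5.645 W  (b) Q = 15.24 VAR  (c) S = 16.25 VA  (d) PF = 0.3473 (lagging)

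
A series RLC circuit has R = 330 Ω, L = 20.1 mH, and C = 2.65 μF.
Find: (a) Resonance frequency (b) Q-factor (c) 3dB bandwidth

Step 1 — Resonance condition Im(Z)=0 gives ω₀ = 1/√(LC).
Step 2 — ω₀ = 1/√(0.0201·2.65e-06) = 4333 rad/s.
Step 3 — f₀ = ω₀/(2π) = 689.6 Hz.
Step 4 — Series Q: Q = ω₀L/R = 4333·0.0201/330 = 0.2639.
Step 5 — 3dB bandwidth: Δω = ω₀/Q = 1.642e+04 rad/s; BW = Δω/(2π) = 2613 Hz.

(a) f₀ = 689.6 Hz  (b) Q = 0.2639  (c) BW = 2613 Hz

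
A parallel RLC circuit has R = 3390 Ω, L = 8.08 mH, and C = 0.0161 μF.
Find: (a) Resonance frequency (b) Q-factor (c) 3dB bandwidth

Step 1 — Resonance: ω₀ = 1/√(LC) = 1/√(0.00808·1.61e-08) = 8.768e+04 rad/s.
Step 2 — f₀ = ω₀/(2π) = 1.395e+04 Hz.
Step 3 — Parallel Q: Q = R/(ω₀L) = 3390/(8.768e+04·0.00808) = 4.785.
Step 4 — Bandwidth: Δω = ω₀/Q = 1.832e+04 rad/s; BW = Δω/(2π) = 2916 Hz.

(a) f₀ = 1.395e+04 Hz  (b) Q = 4.785  (c) BW = 2916 Hz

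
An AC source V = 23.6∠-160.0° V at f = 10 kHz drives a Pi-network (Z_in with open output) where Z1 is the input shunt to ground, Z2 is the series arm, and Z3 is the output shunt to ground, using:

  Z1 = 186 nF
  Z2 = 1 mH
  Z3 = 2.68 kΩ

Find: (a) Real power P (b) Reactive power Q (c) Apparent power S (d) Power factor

Step 1 — Angular frequency: ω = 2π·f = 2π·1e+04 = 6.283e+04 rad/s.
Step 2 — Component impedances:
  Z1: Z = 1/(jωC) = -j/(ω·C) = 0 - j85.57 Ω
  Z2: Z = jωL = j·6.283e+04·0.001 = 0 + j62.83 Ω
  Z3: Z = R = 2680 Ω
Step 3 — With open output, the series arm Z2 and the output shunt Z3 appear in series to ground: Z2 + Z3 = 2680 + j62.83 Ω.
Step 4 — Parallel with input shunt Z1: Z_in = Z1 || (Z2 + Z3) = 2.732 - j85.54 Ω = 85.59∠-88.2° Ω.
Step 5 — Source phasor: V = 23.6∠-160.0° V = -22.18 - j8.072 V.
Step 6 — Current: I = V / Z = 0.08599 - j0.262 A = 0.2757∠-71.8° A.
Step 7 — Complex power: S = V·I* = 0.2077 - j6.504 VA.
Step 8 — Real power: P = Re(S) = 0.2077 W.
Step 9 — Reactive power: Q = Im(S) = -6.504 VAR.
Step 10 — Apparent power: |S| = 6.507 VA.
Step 11 — Power factor: PF = P/|S| = 0.03192 (leading).

(a) P = 0.2077 W  (b) Q = -6.504 VAR  (c) S = 6.507 VA  (d) PF = 0.03192 (leading)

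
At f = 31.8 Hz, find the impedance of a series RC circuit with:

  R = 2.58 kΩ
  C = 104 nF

Step 1 — Angular frequency: ω = 2π·f = 2π·31.8 = 199.8 rad/s.
Step 2 — Component impedances:
  R: Z = R = 2580 Ω
  C: Z = 1/(jωC) = -j/(ω·C) = 0 - j4.812e+04 Ω
Step 3 — Series combination: Z_total = R + C = 2580 - j4.812e+04 Ω = 4.819e+04∠-86.9° Ω.

Z = 2580 - j4.812e+04 Ω = 4.819e+04∠-86.9° Ω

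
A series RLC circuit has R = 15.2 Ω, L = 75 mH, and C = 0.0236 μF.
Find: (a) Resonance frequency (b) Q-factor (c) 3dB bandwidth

Step 1 — Resonance: ω₀ = 1/√(LC) = 1/√(0.075·2.36e-08) = 2.377e+04 rad/s.
Step 2 — f₀ = ω₀/(2π) = 3783 Hz.
Step 3 — Series Q: Q = ω₀L/R = 2.377e+04·0.075/15.2 = 117.3.
Step 4 — Bandwidth: Δω = ω₀/Q = 202.7 rad/s; BW = Δω/(2π) = 32.26 Hz.

(a) f₀ = 3783 Hz  (b) Q = 117.3  (c) BW = 32.26 Hz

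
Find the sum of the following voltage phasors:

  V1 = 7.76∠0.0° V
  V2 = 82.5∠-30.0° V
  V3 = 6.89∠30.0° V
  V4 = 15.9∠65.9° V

Step 1 — Convert each phasor to rectangular form:
  V1 = 7.76·(cos(0.0°) + j·sin(0.0°)) = 7.76 V
  V2 = 82.5·(cos(-30.0°) + j·sin(-30.0°)) = 71.45 - j41.25 V
  V3 = 6.89·(cos(30.0°) + j·sin(30.0°)) = 5.967 + j3.445 V
  V4 = 15.9·(cos(65.9°) + j·sin(65.9°)) = 6.492 + j14.51 V
Step 2 — Sum components: V_total = 91.67 - j23.29 V.
Step 3 — Convert to polar: |V_total| = 94.58 V, ∠V_total = -14.3°.

V_total = 94.58∠-14.3° V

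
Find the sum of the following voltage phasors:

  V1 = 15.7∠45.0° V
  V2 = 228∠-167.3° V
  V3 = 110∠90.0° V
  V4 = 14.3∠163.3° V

Step 1 — Convert each phasor to rectangular form:
  V1 = 15.7·(cos(45.0°) + j·sin(45.0°)) = 11.1 + j11.1 V
  V2 = 228·(cos(-167.3°) + j·sin(-167.3°)) = -222.4 - j50.12 V
  V3 = 110·(cos(90.0°) + j·sin(90.0°)) = 0 + j110 V
  V4 = 14.3·(cos(163.3°) + j·sin(163.3°)) = -13.7 + j4.109 V
Step 2 — Sum components: V_total = -225 + j75.09 V.
Step 3 — Convert to polar: |V_total| = 237.2 V, ∠V_total = 161.5°.

V_total = 237.2∠161.5° V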